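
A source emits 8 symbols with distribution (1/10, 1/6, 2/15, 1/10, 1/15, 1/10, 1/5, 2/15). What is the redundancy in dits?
0.0218 dits

Redundancy measures how far a source is from maximum entropy:
R = H_max - H(X)

Maximum entropy for 8 symbols: H_max = log_10(8) = 0.9031 dits
Actual entropy: H(X) = 0.8812 dits
Redundancy: R = 0.9031 - 0.8812 = 0.0218 dits

This redundancy represents potential for compression: the source could be compressed by 0.0218 dits per symbol.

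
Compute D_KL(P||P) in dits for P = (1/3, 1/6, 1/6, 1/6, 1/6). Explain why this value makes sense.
0.0000 dits

KL divergence satisfies the Gibbs inequality: D_KL(P||Q) ≥ 0 for all distributions P, Q.

D_KL(P||Q) = Σ p(x) log(p(x)/q(x))
Each term is p(x) × log_10(p(x)/p(x)) = p(x) × log_10(1) = 0, so the sum is 0.
D_KL(P||Q) = 0.0000 dits

When P = Q, the KL divergence is exactly 0, as there is no 'divergence' between identical distributions.

This non-negativity is a fundamental property: relative entropy cannot be negative because it measures how different Q is from P.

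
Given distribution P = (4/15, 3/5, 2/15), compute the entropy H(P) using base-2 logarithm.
1.3383 bits

Shannon entropy is H(X) = -Σ p(x) log p(x).

For P = (4/15, 3/5, 2/15):
H = -4/15 × log_2(4/15) -3/5 × log_2(3/5) -2/15 × log_2(2/15)
H = 1.3383 bits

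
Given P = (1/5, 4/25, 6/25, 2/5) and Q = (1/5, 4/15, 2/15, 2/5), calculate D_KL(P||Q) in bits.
0.0856 bits

KL divergence: D_KL(P||Q) = Σ p(x) log(p(x)/q(x))

Computing term by term:
  x=0: 1/5 × log_2[(1/5)/(1/5)] = 1/5 × 0.0000 = 0.0000
  x=1: 4/25 × log_2[(4/25)/(4/15)] = 4/25 × -0.7370 = -0.1179
  x=2: 6/25 × log_2[(6/25)/(2/15)] = 6/25 × 0.8480 = 0.2035
  x=3: 2/5 × log_2[(2/5)/(2/5)] = 2/5 × 0.0000 = 0.0000

D_KL(P||Q) = 0.0856 bits

Note: KL divergence is always non-negative and equals 0 iff P = Q.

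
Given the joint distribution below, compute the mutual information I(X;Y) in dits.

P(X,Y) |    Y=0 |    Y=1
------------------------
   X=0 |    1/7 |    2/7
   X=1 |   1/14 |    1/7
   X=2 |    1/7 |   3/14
0.0010 dits

Mutual information: I(X;Y) = H(X) + H(Y) - H(X,Y)

Marginals:
P(X) = (3/7, 3/14, 5/14), H(X) = 0.4608 dits
P(Y) = (5/14, 9/14), H(Y) = 0.2831 dits

Joint entropy: H(X,Y) = 0.7429 dits

I(X;Y) = 0.4608 + 0.2831 - 0.7429 = 0.0010 dits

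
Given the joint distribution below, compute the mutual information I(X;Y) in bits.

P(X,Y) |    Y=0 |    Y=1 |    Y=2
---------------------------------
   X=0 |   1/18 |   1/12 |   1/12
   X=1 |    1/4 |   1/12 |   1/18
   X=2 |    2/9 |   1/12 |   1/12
0.0715 bits

Mutual information: I(X;Y) = H(X) + H(Y) - H(X,Y)

Marginals:
P(X) = (2/9, 7/18, 7/18), H(X) = 1.5420 bits
P(Y) = (19/36, 1/4, 2/9), H(Y) = 1.4688 bits

Joint entropy: H(X,Y) = 2.9393 bits

I(X;Y) = 1.5420 + 1.4688 - 2.9393 = 0.0715 bits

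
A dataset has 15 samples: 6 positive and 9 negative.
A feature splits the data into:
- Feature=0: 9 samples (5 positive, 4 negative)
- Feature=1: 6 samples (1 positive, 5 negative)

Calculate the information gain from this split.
0.1163 bits

Information Gain = H(Y) - H(Y|Feature)

Before split:
P(positive) = 6/15 = 0.4000
H(Y) = 0.9710 bits

After split:
Feature=0: H = 0.9911 bits (weight = 9/15)
Feature=1: H = 0.6500 bits (weight = 6/15)
H(Y|Feature) = (9/15)×0.9911 + (6/15)×0.6500 = 0.8547 bits

Information Gain = 0.9710 - 0.8547 = 0.1163 bits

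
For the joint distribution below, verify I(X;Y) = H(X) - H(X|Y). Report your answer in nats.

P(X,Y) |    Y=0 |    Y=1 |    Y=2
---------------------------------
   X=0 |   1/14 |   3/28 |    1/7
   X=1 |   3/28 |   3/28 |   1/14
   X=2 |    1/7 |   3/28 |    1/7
I(X;Y) = 0.0189 nats

Mutual information has multiple equivalent forms:
- I(X;Y) = H(X) - H(X|Y)
- I(X;Y) = H(Y) - H(Y|X)
- I(X;Y) = H(X) + H(Y) - H(X,Y)

Computing all quantities:
H(X) = 1.0898, H(Y) = 1.0974, H(X,Y) = 2.1682
H(X|Y) = 1.0709, H(Y|X) = 1.0784

Verification:
H(X) - H(X|Y) = 1.0898 - 1.0709 = 0.0189
H(Y) - H(Y|X) = 1.0974 - 1.0784 = 0.0189
H(X) + H(Y) - H(X,Y) = 1.0898 + 1.0974 - 2.1682 = 0.0189

All forms give I(X;Y) = 0.0189 nats. ✓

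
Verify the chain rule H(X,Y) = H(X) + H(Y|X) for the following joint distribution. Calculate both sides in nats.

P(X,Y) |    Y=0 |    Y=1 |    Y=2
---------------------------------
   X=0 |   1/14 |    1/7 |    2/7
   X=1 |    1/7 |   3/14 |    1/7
H(X,Y) = 1.7105, H(X) = 0.6931, H(Y|X) = 1.0173 (all in nats)

Chain rule: H(X,Y) = H(X) + H(Y|X)

Left side — joint entropy directly:
H(X,Y) = -Σ p(x,y) log p(x,y) = 1.7105 nats

Right side — compute H(Y|X) from the conditional distributions:
P(X) = (1/2, 1/2), so H(X) = 0.6931 nats
H(Y|X) = Σ_x P(X=x) · H(Y|X=x):
  P(Y|X=0) = (1/7, 2/7, 4/7), H(Y|X=0) = 0.9557, weight P(X=0) = 1/2
  P(Y|X=1) = (2/7, 3/7, 2/7), H(Y|X=1) = 1.0790, weight P(X=1) = 1/2
H(Y|X) = 1.0173 nats

H(X) + H(Y|X) = 0.6931 + 1.0173 = 1.7105 nats

Both sides equal 1.7105 nats. ✓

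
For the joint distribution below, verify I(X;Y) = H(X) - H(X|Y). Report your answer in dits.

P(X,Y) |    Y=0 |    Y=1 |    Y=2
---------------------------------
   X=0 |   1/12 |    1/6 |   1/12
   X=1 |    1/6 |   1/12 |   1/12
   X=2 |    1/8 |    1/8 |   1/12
I(X;Y) = 0.0123 dits

Mutual information has multiple equivalent forms:
- I(X;Y) = H(X) - H(X|Y)
- I(X;Y) = H(Y) - H(Y|X)
- I(X;Y) = H(X) + H(Y) - H(X,Y)

Computing all quantities:
H(X) = 0.4771, H(Y) = 0.4700, H(X,Y) = 0.9348
H(X|Y) = 0.4648, H(Y|X) = 0.4577

Verification:
H(X) - H(X|Y) = 0.4771 - 0.4648 = 0.0123
H(Y) - H(Y|X) = 0.4700 - 0.4577 = 0.0123
H(X) + H(Y) - H(X,Y) = 0.4771 + 0.4700 - 0.9348 = 0.0123

All forms give I(X;Y) = 0.0123 dits. ✓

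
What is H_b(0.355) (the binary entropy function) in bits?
0.9385 bits

The binary entropy function is:
H(p) = -p log(p) - (1-p) log(1-p)

H(0.355) = -0.355 × log_2(0.355) - 0.645 × log_2(0.645)
H(0.355) = 0.9385 bits

Note: Binary entropy is maximized at p=0.5 (H=1 bit) and minimized at p=0 or p=1 (H=0).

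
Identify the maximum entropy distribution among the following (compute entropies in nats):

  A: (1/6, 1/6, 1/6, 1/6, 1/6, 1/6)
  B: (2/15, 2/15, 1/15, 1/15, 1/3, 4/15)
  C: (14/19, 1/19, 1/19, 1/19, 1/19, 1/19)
A

For a discrete distribution over n outcomes, entropy is maximized by the uniform distribution.

Computing entropies:
H(A) = 1.7918 nats
H(B) = 1.6171 nats
H(C) = 0.9999 nats

The uniform distribution (where all probabilities equal 1/6) achieves the maximum entropy of log_e(6) = 1.7918 nats.

Distribution A has the highest entropy.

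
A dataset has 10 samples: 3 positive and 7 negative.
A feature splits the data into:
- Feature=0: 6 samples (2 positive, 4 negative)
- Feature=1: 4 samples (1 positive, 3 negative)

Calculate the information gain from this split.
0.0058 bits

Information Gain = H(Y) - H(Y|Feature)

Before split:
P(positive) = 3/10 = 0.3000
H(Y) = 0.8813 bits

After split:
Feature=0: H = 0.9183 bits (weight = 6/10)
Feature=1: H = 0.8113 bits (weight = 4/10)
H(Y|Feature) = (6/10)×0.9183 + (4/10)×0.8113 = 0.8755 bits

Information Gain = 0.8813 - 0.8755 = 0.0058 bits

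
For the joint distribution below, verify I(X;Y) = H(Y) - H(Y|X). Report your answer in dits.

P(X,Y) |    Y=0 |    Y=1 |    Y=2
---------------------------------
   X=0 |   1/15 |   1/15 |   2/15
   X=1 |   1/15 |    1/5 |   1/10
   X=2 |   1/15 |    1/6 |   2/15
I(X;Y) = 0.0131 dits

Mutual information has multiple equivalent forms:
- I(X;Y) = H(X) - H(X|Y)
- I(X;Y) = H(Y) - H(Y|X)
- I(X;Y) = H(X) + H(Y) - H(X,Y)

Computing all quantities:
H(X) = 0.4726, H(Y) = 0.4569, H(X,Y) = 0.9165
H(X|Y) = 0.4595, H(Y|X) = 0.4439

Verification:
H(X) - H(X|Y) = 0.4726 - 0.4595 = 0.0131
H(Y) - H(Y|X) = 0.4569 - 0.4439 = 0.0131
H(X) + H(Y) - H(X,Y) = 0.4726 + 0.4569 - 0.9165 = 0.0131

All forms give I(X;Y) = 0.0131 dits. ✓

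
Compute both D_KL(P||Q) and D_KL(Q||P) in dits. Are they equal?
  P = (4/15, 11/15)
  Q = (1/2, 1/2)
D_KL(P||Q) = 0.0492, D_KL(Q||P) = 0.0533

KL divergence is not symmetric: D_KL(P||Q) ≠ D_KL(Q||P) in general.

D_KL(P||Q) = 0.0492 dits
D_KL(Q||P) = 0.0533 dits

No, they are not equal!

This asymmetry is why KL divergence is not a true distance metric.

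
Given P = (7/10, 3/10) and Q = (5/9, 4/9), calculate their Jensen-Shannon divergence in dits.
0.0049 dits

Jensen-Shannon divergence is:
JSD(P||Q) = 0.5 × D_KL(P||M) + 0.5 × D_KL(Q||M)
where M = 0.5 × (P + Q) is the mixture distribution.

M = 0.5 × (7/10, 3/10) + 0.5 × (5/9, 4/9) = (0.627778, 0.372222)

D_KL(P||M) = 0.0050 dits
D_KL(Q||M) = 0.0047 dits

JSD(P||Q) = 0.5 × 0.0050 + 0.5 × 0.0047 = 0.0049 dits

Unlike KL divergence, JSD is symmetric and bounded: 0 ≤ JSD ≤ log(2).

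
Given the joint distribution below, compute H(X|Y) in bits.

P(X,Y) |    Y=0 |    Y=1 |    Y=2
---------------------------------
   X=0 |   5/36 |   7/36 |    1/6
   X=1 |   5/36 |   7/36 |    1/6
1.0000 bits

Using the chain rule: H(X|Y) = H(X,Y) - H(Y)

First, compute H(X,Y) = 2.5715 bits

Marginal P(Y) = (5/18, 7/18, 1/3)
H(Y) = 1.5715 bits

H(X|Y) = H(X,Y) - H(Y) = 2.5715 - 1.5715 = 1.0000 bits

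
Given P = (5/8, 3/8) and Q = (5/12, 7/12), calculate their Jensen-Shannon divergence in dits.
0.0095 dits

Jensen-Shannon divergence is:
JSD(P||Q) = 0.5 × D_KL(P||M) + 0.5 × D_KL(Q||M)
where M = 0.5 × (P + Q) is the mixture distribution.

M = 0.5 × (5/8, 3/8) + 0.5 × (5/12, 7/12) = (0.520833, 0.479167)

D_KL(P||M) = 0.0096 dits
D_KL(Q||M) = 0.0095 dits

JSD(P||Q) = 0.5 × 0.0096 + 0.5 × 0.0095 = 0.0095 dits

Unlike KL divergence, JSD is symmetric and bounded: 0 ≤ JSD ≤ log(2).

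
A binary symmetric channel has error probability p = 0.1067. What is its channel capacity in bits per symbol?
0.5101 bits

For a binary symmetric channel (BSC) with error probability p:
Capacity C = 1 - H(p) bits per symbol

where H(p) = -p log₂(p) - (1-p) log₂(1-p) is the binary entropy function.

H(0.1067) = 0.4899 bits
C = 1 - 0.4899 = 0.5101 bits per symbol

This means we can reliably transmit up to 0.5101 bits of information per channel use.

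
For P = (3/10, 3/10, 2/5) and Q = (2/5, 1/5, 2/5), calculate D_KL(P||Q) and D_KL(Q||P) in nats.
D_KL(P||Q) = 0.0353, D_KL(Q||P) = 0.0340

KL divergence is not symmetric: D_KL(P||Q) ≠ D_KL(Q||P) in general.

D_KL(P||Q) = 0.0353 nats
D_KL(Q||P) = 0.0340 nats

No, they are not equal!

This asymmetry is why KL divergence is not a true distance metric.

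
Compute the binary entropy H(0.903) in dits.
0.1383 dits

The binary entropy function is:
H(p) = -p log(p) - (1-p) log(1-p)

H(0.903) = -0.903 × log_10(0.903) - 0.097 × log_10(0.097)
H(0.903) = 0.1383 dits

Note: Binary entropy is maximized at p=0.5 (H=1 bit) and minimized at p=0 or p=1 (H=0).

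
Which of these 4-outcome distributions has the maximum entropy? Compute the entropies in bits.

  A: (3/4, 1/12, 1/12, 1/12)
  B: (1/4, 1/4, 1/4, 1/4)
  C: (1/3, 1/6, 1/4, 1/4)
B

For a discrete distribution over n outcomes, entropy is maximized by the uniform distribution.

Computing entropies:
H(A) = 1.2075 bits
H(B) = 2.0000 bits
H(C) = 1.9591 bits

The uniform distribution (where all probabilities equal 1/4) achieves the maximum entropy of log_2(4) = 2.0000 bits.

Distribution B has the highest entropy.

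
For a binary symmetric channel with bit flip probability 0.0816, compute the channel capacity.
0.5922 bits

For a binary symmetric channel (BSC) with error probability p:
Capacity C = 1 - H(p) bits per symbol

where H(p) = -p log₂(p) - (1-p) log₂(1-p) is the binary entropy function.

H(0.0816) = 0.4078 bits
C = 1 - 0.4078 = 0.5922 bits per symbol

This means we can reliably transmit up to 0.5922 bits of information per channel use.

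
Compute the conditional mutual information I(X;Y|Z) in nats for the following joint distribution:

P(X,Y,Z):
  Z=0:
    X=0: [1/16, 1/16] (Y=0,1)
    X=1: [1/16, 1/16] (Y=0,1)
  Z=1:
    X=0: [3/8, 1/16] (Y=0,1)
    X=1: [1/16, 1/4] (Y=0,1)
0.1736 nats

Conditional mutual information: I(X;Y|Z) = H(X|Z) + H(Y|Z) - H(X,Y|Z)

H(Z) = 0.5623
H(X,Z) = 1.2450 → H(X|Z) = 0.6827
H(Y,Z) = 1.2450 → H(Y|Z) = 0.6827
H(X,Y,Z) = 1.7541 → H(X,Y|Z) = 1.1918

I(X;Y|Z) = 0.6827 + 0.6827 - 1.1918 = 0.1736 nats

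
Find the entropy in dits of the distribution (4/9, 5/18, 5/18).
0.4656 dits

Shannon entropy is H(X) = -Σ p(x) log p(x).

For P = (4/9, 5/18, 5/18):
H = -4/9 × log_10(4/9) -5/18 × log_10(5/18) -5/18 × log_10(5/18)
H = 0.4656 dits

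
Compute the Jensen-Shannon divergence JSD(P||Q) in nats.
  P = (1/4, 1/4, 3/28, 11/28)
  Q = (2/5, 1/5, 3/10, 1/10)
0.0804 nats

Jensen-Shannon divergence is:
JSD(P||Q) = 0.5 × D_KL(P||M) + 0.5 × D_KL(Q||M)
where M = 0.5 × (P + Q) is the mixture distribution.

M = 0.5 × (1/4, 1/4, 3/28, 11/28) + 0.5 × (2/5, 1/5, 3/10, 1/10) = (13/40, 9/40, 0.203571, 0.246429)

D_KL(P||M) = 0.0752 nats
D_KL(Q||M) = 0.0856 nats

JSD(P||Q) = 0.5 × 0.0752 + 0.5 × 0.0856 = 0.0804 nats

Unlike KL divergence, JSD is symmetric and bounded: 0 ≤ JSD ≤ log(2).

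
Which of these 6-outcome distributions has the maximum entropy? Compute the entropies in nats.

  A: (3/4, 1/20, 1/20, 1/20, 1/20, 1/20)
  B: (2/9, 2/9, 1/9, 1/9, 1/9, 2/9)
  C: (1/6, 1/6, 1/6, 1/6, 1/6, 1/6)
C

For a discrete distribution over n outcomes, entropy is maximized by the uniform distribution.

Computing entropies:
H(A) = 0.9647 nats
H(B) = 1.7351 nats
H(C) = 1.7918 nats

The uniform distribution (where all probabilities equal 1/6) achieves the maximum entropy of log_e(6) = 1.7918 nats.

Distribution C has the highest entropy.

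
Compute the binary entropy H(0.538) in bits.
0.9958 bits

The binary entropy function is:
H(p) = -p log(p) - (1-p) log(1-p)

H(0.538) = -0.538 × log_2(0.538) - 0.462 × log_2(0.462)
H(0.538) = 0.9958 bits

Note: Binary entropy is maximized at p=0.5 (H=1 bit) and minimized at p=0 or p=1 (H=0).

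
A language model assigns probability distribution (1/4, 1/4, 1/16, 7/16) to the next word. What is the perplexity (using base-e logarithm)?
3.4148

Perplexity is e^H (or exp(H) for natural log).

First, H = -Σ p log p = 1.2281 nats
Perplexity = e^1.2281 = 3.4148

Interpretation: The model's uncertainty is equivalent to choosing uniformly among 3.4 options.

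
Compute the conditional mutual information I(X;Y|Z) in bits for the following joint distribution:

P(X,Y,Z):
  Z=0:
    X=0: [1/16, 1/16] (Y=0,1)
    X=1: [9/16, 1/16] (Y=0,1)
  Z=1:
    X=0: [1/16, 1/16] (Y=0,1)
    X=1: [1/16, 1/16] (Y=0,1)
0.0694 bits

Conditional mutual information: I(X;Y|Z) = H(X|Z) + H(Y|Z) - H(X,Y|Z)

H(Z) = 0.8113
H(X,Z) = 1.5488 → H(X|Z) = 0.7375
H(Y,Z) = 1.5488 → H(Y|Z) = 0.7375
H(X,Y,Z) = 2.2169 → H(X,Y|Z) = 1.4056

I(X;Y|Z) = 0.7375 + 0.7375 - 1.4056 = 0.0694 bits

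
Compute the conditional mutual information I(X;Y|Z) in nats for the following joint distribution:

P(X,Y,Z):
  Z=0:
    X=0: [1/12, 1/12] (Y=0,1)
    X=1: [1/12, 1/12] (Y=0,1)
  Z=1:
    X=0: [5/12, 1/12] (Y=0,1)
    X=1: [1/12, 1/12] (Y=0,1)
0.0341 nats

Conditional mutual information: I(X;Y|Z) = H(X|Z) + H(Y|Z) - H(X,Y|Z)

H(Z) = 0.6365
H(X,Z) = 1.2425 → H(X|Z) = 0.6059
H(Y,Z) = 1.2425 → H(Y|Z) = 0.6059
H(X,Y,Z) = 1.8143 → H(X,Y|Z) = 1.1778

I(X;Y|Z) = 0.6059 + 0.6059 - 1.1778 = 0.0341 nats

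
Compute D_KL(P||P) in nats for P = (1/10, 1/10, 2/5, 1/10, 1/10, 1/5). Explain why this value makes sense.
0.0000 nats

KL divergence satisfies the Gibbs inequality: D_KL(P||Q) ≥ 0 for all distributions P, Q.

D_KL(P||Q) = Σ p(x) log(p(x)/q(x))
Each term is p(x) × log_e(p(x)/p(x)) = p(x) × log_e(1) = 0, so the sum is 0.
D_KL(P||Q) = 0.0000 nats

When P = Q, the KL divergence is exactly 0, as there is no 'divergence' between identical distributions.

This non-negativity is a fundamental property: relative entropy cannot be negative because it measures how different Q is from P.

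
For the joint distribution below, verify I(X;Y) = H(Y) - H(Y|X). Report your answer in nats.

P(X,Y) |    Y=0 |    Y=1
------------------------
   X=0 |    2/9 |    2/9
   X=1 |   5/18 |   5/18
I(X;Y) = 0.0000 nats

Mutual information has multiple equivalent forms:
- I(X;Y) = H(X) - H(X|Y)
- I(X;Y) = H(Y) - H(Y|X)
- I(X;Y) = H(X) + H(Y) - H(X,Y)

Computing all quantities:
H(X) = 0.6870, H(Y) = 0.6931, H(X,Y) = 1.3801
H(X|Y) = 0.6870, H(Y|X) = 0.6931

Verification:
H(X) - H(X|Y) = 0.6870 - 0.6870 = 0.0000
H(Y) - H(Y|X) = 0.6931 - 0.6931 = 0.0000
H(X) + H(Y) - H(X,Y) = 0.6870 + 0.6931 - 1.3801 = 0.0000

All forms give I(X;Y) = 0.0000 nats. ✓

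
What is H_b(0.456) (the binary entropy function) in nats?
0.6893 nats

The binary entropy function is:
H(p) = -p log(p) - (1-p) log(1-p)

H(0.456) = -0.456 × log_e(0.456) - 0.544 × log_e(0.544)
H(0.456) = 0.6893 nats

Note: Binary entropy is maximized at p=0.5 (H=1 bit) and minimized at p=0 or p=1 (H=0).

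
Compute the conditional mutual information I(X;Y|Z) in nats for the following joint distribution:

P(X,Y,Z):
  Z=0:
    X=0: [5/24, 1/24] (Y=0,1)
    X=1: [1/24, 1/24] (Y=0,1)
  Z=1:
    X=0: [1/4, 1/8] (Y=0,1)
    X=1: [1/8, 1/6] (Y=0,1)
0.0360 nats

Conditional mutual information: I(X;Y|Z) = H(X|Z) + H(Y|Z) - H(X,Y|Z)

H(Z) = 0.6365
H(X,Z) = 1.2808 → H(X|Z) = 0.6443
H(Y,Z) = 1.2808 → H(Y|Z) = 0.6443
H(X,Y,Z) = 1.8891 → H(X,Y|Z) = 1.2526

I(X;Y|Z) = 0.6443 + 0.6443 - 1.2526 = 0.0360 nats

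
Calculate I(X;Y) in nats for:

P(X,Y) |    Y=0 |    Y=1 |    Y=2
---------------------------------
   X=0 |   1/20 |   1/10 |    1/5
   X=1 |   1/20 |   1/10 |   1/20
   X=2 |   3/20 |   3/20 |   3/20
0.0437 nats

Mutual information: I(X;Y) = H(X) + H(Y) - H(X,Y)

Marginals:
P(X) = (7/20, 1/5, 9/20), H(X) = 1.0487 nats
P(Y) = (1/4, 7/20, 2/5), H(Y) = 1.0805 nats

Joint entropy: H(X,Y) = 2.0855 nats

I(X;Y) = 1.0487 + 1.0805 - 2.0855 = 0.0437 nats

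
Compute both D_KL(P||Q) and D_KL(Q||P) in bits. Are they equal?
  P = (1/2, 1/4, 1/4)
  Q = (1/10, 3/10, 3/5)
D_KL(P||Q) = 0.7794, D_KL(Q||P) = 0.6045

KL divergence is not symmetric: D_KL(P||Q) ≠ D_KL(Q||P) in general.

D_KL(P||Q) = 0.7794 bits
D_KL(Q||P) = 0.6045 bits

No, they are not equal!

This asymmetry is why KL divergence is not a true distance metric.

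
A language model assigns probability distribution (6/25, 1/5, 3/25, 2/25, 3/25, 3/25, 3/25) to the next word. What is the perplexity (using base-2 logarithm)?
6.5810

Perplexity is 2^H (or exp(H) for natural log).

First, H = -Σ p log p = 2.7183 bits
Perplexity = 2^2.7183 = 6.5810

Interpretation: The model's uncertainty is equivalent to choosing uniformly among 6.6 options.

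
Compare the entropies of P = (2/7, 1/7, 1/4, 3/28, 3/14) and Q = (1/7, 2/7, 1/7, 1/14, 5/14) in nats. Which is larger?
P

Computing entropies in nats:
H(P) = 1.5519
H(Q) = 1.4701

Distribution P has higher entropy.

Intuition: The distribution closer to uniform (more spread out) has higher entropy.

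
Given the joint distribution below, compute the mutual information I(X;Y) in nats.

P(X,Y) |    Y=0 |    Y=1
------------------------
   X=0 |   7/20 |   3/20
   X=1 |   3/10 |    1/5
0.0055 nats

Mutual information: I(X;Y) = H(X) + H(Y) - H(X,Y)

Marginals:
P(X) = (1/2, 1/2), H(X) = 0.6931 nats
P(Y) = (13/20, 7/20), H(Y) = 0.6474 nats

Joint entropy: H(X,Y) = 1.3351 nats

I(X;Y) = 0.6931 + 0.6474 - 1.3351 = 0.0055 nats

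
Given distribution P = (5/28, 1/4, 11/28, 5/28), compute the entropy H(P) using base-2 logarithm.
1.9172 bits

Shannon entropy is H(X) = -Σ p(x) log p(x).

For P = (5/28, 1/4, 11/28, 5/28):
H = -5/28 × log_2(5/28) -1/4 × log_2(1/4) -11/28 × log_2(11/28) -5/28 × log_2(5/28)
H = 1.9172 bits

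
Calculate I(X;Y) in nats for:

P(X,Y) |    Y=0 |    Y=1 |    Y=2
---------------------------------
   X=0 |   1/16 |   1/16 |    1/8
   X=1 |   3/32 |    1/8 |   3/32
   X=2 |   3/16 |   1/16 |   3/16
0.0400 nats

Mutual information: I(X;Y) = H(X) + H(Y) - H(X,Y)

Marginals:
P(X) = (1/4, 5/16, 7/16), H(X) = 1.0717 nats
P(Y) = (11/32, 1/4, 13/32), H(Y) = 1.0796 nats

Joint entropy: H(X,Y) = 2.1113 nats

I(X;Y) = 1.0717 + 1.0796 - 2.1113 = 0.0400 nats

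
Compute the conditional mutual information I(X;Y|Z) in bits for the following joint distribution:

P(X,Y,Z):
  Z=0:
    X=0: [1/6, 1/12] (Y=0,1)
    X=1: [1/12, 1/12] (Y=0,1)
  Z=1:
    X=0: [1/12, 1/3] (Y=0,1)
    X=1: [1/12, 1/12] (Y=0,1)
0.0443 bits

Conditional mutual information: I(X;Y|Z) = H(X|Z) + H(Y|Z) - H(X,Y|Z)

H(Z) = 0.9799
H(X,Z) = 1.8879 → H(X|Z) = 0.9080
H(Y,Z) = 1.8879 → H(Y|Z) = 0.9080
H(X,Y,Z) = 2.7516 → H(X,Y|Z) = 1.7718

I(X;Y|Z) = 0.9080 + 0.9080 - 1.7718 = 0.0443 bits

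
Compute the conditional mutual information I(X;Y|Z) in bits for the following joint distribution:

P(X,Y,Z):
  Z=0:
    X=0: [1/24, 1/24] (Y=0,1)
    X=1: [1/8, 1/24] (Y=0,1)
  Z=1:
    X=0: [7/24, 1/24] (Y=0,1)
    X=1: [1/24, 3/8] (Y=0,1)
0.3777 bits

Conditional mutual information: I(X;Y|Z) = H(X|Z) + H(Y|Z) - H(X,Y|Z)

H(Z) = 0.8113
H(X,Z) = 1.7842 → H(X|Z) = 0.9729
H(Y,Z) = 1.7842 → H(Y|Z) = 0.9729
H(X,Y,Z) = 2.3793 → H(X,Y|Z) = 1.5680

I(X;Y|Z) = 0.9729 + 0.9729 - 1.5680 = 0.3777 bits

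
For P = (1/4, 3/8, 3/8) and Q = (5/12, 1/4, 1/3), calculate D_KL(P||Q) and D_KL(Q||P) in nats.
D_KL(P||Q) = 0.0685, D_KL(Q||P) = 0.0722

KL divergence is not symmetric: D_KL(P||Q) ≠ D_KL(Q||P) in general.

D_KL(P||Q) = 0.0685 nats
D_KL(Q||P) = 0.0722 nats

No, they are not equal!

This asymmetry is why KL divergence is not a true distance metric.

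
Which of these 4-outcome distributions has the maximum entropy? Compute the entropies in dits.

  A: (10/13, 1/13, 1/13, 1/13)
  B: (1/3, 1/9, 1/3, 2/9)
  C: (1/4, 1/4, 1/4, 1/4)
C

For a discrete distribution over n outcomes, entropy is maximized by the uniform distribution.

Computing entropies:
H(A) = 0.3447 dits
H(B) = 0.5693 dits
H(C) = 0.6021 dits

The uniform distribution (where all probabilities equal 1/4) achieves the maximum entropy of log_10(4) = 0.6021 dits.

Distribution C has the highest entropy.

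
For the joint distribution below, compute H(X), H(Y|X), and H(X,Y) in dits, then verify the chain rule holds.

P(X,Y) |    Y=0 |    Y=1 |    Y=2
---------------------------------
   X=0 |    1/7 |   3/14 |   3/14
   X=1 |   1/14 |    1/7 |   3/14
H(X,Y) = 0.7534, H(X) = 0.2966, H(Y|X) = 0.4568 (all in dits)

Chain rule: H(X,Y) = H(X) + H(Y|X)

Left side — joint entropy directly:
H(X,Y) = -Σ p(x,y) log p(x,y) = 0.7534 dits

Right side — compute H(Y|X) from the conditional distributions:
P(X) = (4/7, 3/7), so H(X) = 0.2966 dits
H(Y|X) = Σ_x P(X=x) · H(Y|X=x):
  P(Y|X=0) = (1/4, 3/8, 3/8), H(Y|X=0) = 0.4700, weight P(X=0) = 4/7
  P(Y|X=1) = (1/6, 1/3, 1/2), H(Y|X=1) = 0.4392, weight P(X=1) = 3/7
H(Y|X) = 0.4568 dits

H(X) + H(Y|X) = 0.2966 + 0.4568 = 0.7534 dits

Both sides equal 0.7534 dits. ✓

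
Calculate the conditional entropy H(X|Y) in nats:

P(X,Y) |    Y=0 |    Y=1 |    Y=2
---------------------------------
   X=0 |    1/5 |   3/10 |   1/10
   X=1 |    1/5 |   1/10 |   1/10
0.6408 nats

Using the chain rule: H(X|Y) = H(X,Y) - H(Y)

First, compute H(X,Y) = 1.6957 nats

Marginal P(Y) = (2/5, 2/5, 1/5)
H(Y) = 1.0549 nats

H(X|Y) = H(X,Y) - H(Y) = 1.6957 - 1.0549 = 0.6408 nats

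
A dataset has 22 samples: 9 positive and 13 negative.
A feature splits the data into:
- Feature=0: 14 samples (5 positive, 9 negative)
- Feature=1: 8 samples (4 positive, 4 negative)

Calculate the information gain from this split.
0.0140 bits

Information Gain = H(Y) - H(Y|Feature)

Before split:
P(positive) = 9/22 = 0.4091
H(Y) = 0.9760 bits

After split:
Feature=0: H = 0.9403 bits (weight = 14/22)
Feature=1: H = 1.0000 bits (weight = 8/22)
H(Y|Feature) = (14/22)×0.9403 + (8/22)×1.0000 = 0.9620 bits

Information Gain = 0.9760 - 0.9620 = 0.0140 bits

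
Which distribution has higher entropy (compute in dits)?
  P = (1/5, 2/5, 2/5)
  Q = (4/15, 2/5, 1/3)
Q

Computing entropies in dits:
H(P) = 0.4581
H(Q) = 0.4713

Distribution Q has higher entropy.

Intuition: The distribution closer to uniform (more spread out) has higher entropy.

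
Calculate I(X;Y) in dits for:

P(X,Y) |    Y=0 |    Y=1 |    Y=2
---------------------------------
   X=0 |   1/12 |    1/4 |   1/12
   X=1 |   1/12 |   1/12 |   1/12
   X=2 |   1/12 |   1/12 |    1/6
0.0262 dits

Mutual information: I(X;Y) = H(X) + H(Y) - H(X,Y)

Marginals:
P(X) = (5/12, 1/4, 1/3), H(X) = 0.4680 dits
P(Y) = (1/4, 5/12, 1/3), H(Y) = 0.4680 dits

Joint entropy: H(X,Y) = 0.9097 dits

I(X;Y) = 0.4680 + 0.4680 - 0.9097 = 0.0262 dits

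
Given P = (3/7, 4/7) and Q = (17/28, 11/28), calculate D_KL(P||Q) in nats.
0.0648 nats

KL divergence: D_KL(P||Q) = Σ p(x) log(p(x)/q(x))

Computing term by term:
  x=0: 3/7 × log_e[(3/7)/(17/28)] = 3/7 × -0.3483 = -0.1493
  x=1: 4/7 × log_e[(4/7)/(11/28)] = 4/7 × 0.3747 = 0.2141

D_KL(P||Q) = 0.0648 nats

Note: KL divergence is always non-negative and equals 0 iff P = Q.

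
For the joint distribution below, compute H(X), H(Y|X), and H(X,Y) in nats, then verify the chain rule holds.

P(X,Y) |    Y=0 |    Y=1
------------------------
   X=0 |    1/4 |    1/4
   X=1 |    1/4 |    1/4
H(X,Y) = 1.3863, H(X) = 0.6931, H(Y|X) = 0.6931 (all in nats)

Chain rule: H(X,Y) = H(X) + H(Y|X)

Left side — joint entropy directly:
H(X,Y) = -Σ p(x,y) log p(x,y) = 1.3863 nats

Right side — compute H(Y|X) from the conditional distributions:
P(X) = (1/2, 1/2), so H(X) = 0.6931 nats
H(Y|X) = Σ_x P(X=x) · H(Y|X=x):
  P(Y|X=0) = (1/2, 1/2), H(Y|X=0) = 0.6931, weight P(X=0) = 1/2
  P(Y|X=1) = (1/2, 1/2), H(Y|X=1) = 0.6931, weight P(X=1) = 1/2
H(Y|X) = 0.6931 nats

H(X) + H(Y|X) = 0.6931 + 0.6931 = 1.3863 nats

Both sides equal 1.3863 nats. ✓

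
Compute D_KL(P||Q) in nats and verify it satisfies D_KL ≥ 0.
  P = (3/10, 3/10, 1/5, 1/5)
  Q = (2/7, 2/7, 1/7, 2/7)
0.0252 nats

KL divergence satisfies the Gibbs inequality: D_KL(P||Q) ≥ 0 for all distributions P, Q.

D_KL(P||Q) = Σ p(x) log(p(x)/q(x))
Term by term:
  x=0: 3/10 × log_e[(3/10)/(2/7)] = 0.0146
  x=1: 3/10 × log_e[(3/10)/(2/7)] = 0.0146
  x=2: 1/5 × log_e[(1/5)/(1/7)] = 0.0673
  x=3: 1/5 × log_e[(1/5)/(2/7)] = -0.0713
D_KL(P||Q) = 0.0252 nats

D_KL(P||Q) = 0.0252 ≥ 0 ✓

This non-negativity is a fundamental property: relative entropy cannot be negative because it measures how different Q is from P.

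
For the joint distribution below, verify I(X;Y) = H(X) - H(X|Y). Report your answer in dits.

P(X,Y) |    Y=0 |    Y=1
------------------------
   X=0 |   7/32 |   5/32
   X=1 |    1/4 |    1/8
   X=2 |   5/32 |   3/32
I(X;Y) = 0.0012 dits

Mutual information has multiple equivalent forms:
- I(X;Y) = H(X) - H(X|Y)
- I(X;Y) = H(Y) - H(Y|X)
- I(X;Y) = H(X) + H(Y) - H(X,Y)

Computing all quantities:
H(X) = 0.4700, H(Y) = 0.2873, H(X,Y) = 0.7561
H(X|Y) = 0.4688, H(Y|X) = 0.2861

Verification:
H(X) - H(X|Y) = 0.4700 - 0.4688 = 0.0012
H(Y) - H(Y|X) = 0.2873 - 0.2861 = 0.0012
H(X) + H(Y) - H(X,Y) = 0.4700 + 0.2873 - 0.7561 = 0.0012

All forms give I(X;Y) = 0.0012 dits. ✓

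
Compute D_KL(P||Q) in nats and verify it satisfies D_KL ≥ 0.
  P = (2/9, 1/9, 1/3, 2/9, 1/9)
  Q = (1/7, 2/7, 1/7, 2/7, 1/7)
0.1919 nats

KL divergence satisfies the Gibbs inequality: D_KL(P||Q) ≥ 0 for all distributions P, Q.

D_KL(P||Q) = Σ p(x) log(p(x)/q(x))
Term by term:
  x=0: 2/9 × log_e[(2/9)/(1/7)] = 0.0982
  x=1: 1/9 × log_e[(1/9)/(2/7)] = -0.1049
  x=2: 1/3 × log_e[(1/3)/(1/7)] = 0.2824
  x=3: 2/9 × log_e[(2/9)/(2/7)] = -0.0558
  x=4: 1/9 × log_e[(1/9)/(1/7)] = -0.0279
D_KL(P||Q) = 0.1919 nats

D_KL(P||Q) = 0.1919 ≥ 0 ✓

This non-negativity is a fundamental property: relative entropy cannot be negative because it measures how different Q is from P.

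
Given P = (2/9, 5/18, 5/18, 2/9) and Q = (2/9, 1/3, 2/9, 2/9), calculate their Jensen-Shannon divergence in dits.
0.0012 dits

Jensen-Shannon divergence is:
JSD(P||Q) = 0.5 × D_KL(P||M) + 0.5 × D_KL(Q||M)
where M = 0.5 × (P + Q) is the mixture distribution.

M = 0.5 × (2/9, 5/18, 5/18, 2/9) + 0.5 × (2/9, 1/3, 2/9, 2/9) = (2/9, 11/36, 1/4, 2/9)

D_KL(P||M) = 0.0012 dits
D_KL(Q||M) = 0.0012 dits

JSD(P||Q) = 0.5 × 0.0012 + 0.5 × 0.0012 = 0.0012 dits

Unlike KL divergence, JSD is symmetric and bounded: 0 ≤ JSD ≤ log(2).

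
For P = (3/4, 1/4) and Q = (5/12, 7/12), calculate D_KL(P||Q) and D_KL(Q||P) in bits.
D_KL(P||Q) = 0.3304, D_KL(Q||P) = 0.3597

KL divergence is not symmetric: D_KL(P||Q) ≠ D_KL(Q||P) in general.

D_KL(P||Q) = 0.3304 bits
D_KL(Q||P) = 0.3597 bits

No, they are not equal!

This asymmetry is why KL divergence is not a true distance metric.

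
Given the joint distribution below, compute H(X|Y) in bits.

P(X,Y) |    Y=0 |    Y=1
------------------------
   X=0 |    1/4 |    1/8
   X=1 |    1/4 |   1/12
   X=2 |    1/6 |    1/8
1.5613 bits

Using the chain rule: H(X|Y) = H(X,Y) - H(Y)

First, compute H(X,Y) = 2.4796 bits

Marginal P(Y) = (2/3, 1/3)
H(Y) = 0.9183 bits

H(X|Y) = H(X,Y) - H(Y) = 2.4796 - 0.9183 = 1.5613 bits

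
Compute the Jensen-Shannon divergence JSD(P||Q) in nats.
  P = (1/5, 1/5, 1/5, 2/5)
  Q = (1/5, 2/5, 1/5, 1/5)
0.0340 nats

Jensen-Shannon divergence is:
JSD(P||Q) = 0.5 × D_KL(P||M) + 0.5 × D_KL(Q||M)
where M = 0.5 × (P + Q) is the mixture distribution.

M = 0.5 × (1/5, 1/5, 1/5, 2/5) + 0.5 × (1/5, 2/5, 1/5, 1/5) = (1/5, 3/10, 1/5, 3/10)

D_KL(P||M) = 0.0340 nats
D_KL(Q||M) = 0.0340 nats

JSD(P||Q) = 0.5 × 0.0340 + 0.5 × 0.0340 = 0.0340 nats

Unlike KL divergence, JSD is symmetric and bounded: 0 ≤ JSD ≤ log(2).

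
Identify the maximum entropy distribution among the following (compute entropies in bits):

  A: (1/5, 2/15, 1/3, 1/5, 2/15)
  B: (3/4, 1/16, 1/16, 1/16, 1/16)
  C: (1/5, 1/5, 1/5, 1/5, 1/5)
C

For a discrete distribution over n outcomes, entropy is maximized by the uniform distribution.

Computing entropies:
H(A) = 2.2323 bits
H(B) = 1.3113 bits
H(C) = 2.3219 bits

The uniform distribution (where all probabilities equal 1/5) achieves the maximum entropy of log_2(5) = 2.3219 bits.

Distribution C has the highest entropy.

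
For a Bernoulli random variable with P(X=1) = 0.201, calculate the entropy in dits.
0.2179 dits

The binary entropy function is:
H(p) = -p log(p) - (1-p) log(1-p)

H(0.201) = -0.201 × log_10(0.201) - 0.799 × log_10(0.799)
H(0.201) = 0.2179 dits

Note: Binary entropy is maximized at p=0.5 (H=1 bit) and minimized at p=0 or p=1 (H=0).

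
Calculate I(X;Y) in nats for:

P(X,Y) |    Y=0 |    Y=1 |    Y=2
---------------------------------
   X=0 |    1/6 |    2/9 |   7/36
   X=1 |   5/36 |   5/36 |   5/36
0.0017 nats

Mutual information: I(X;Y) = H(X) + H(Y) - H(X,Y)

Marginals:
P(X) = (7/12, 5/12), H(X) = 0.6792 nats
P(Y) = (11/36, 13/36, 1/3), H(Y) = 1.0963 nats

Joint entropy: H(X,Y) = 1.7738 nats

I(X;Y) = 0.6792 + 1.0963 - 1.7738 = 0.0017 nats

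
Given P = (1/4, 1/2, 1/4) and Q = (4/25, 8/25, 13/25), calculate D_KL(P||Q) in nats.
0.1516 nats

KL divergence: D_KL(P||Q) = Σ p(x) log(p(x)/q(x))

Computing term by term:
  x=0: 1/4 × log_e[(1/4)/(4/25)] = 1/4 × 0.4463 = 0.1116
  x=1: 1/2 × log_e[(1/2)/(8/25)] = 1/2 × 0.4463 = 0.2231
  x=2: 1/4 × log_e[(1/4)/(13/25)] = 1/4 × -0.7324 = -0.1831

D_KL(P||Q) = 0.1516 nats

Note: KL divergence is always non-negative and equals 0 iff P = Q.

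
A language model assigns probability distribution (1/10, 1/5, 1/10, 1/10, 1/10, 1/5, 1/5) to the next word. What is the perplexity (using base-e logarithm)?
6.5975

Perplexity is e^H (or exp(H) for natural log).

First, H = -Σ p log p = 1.8867 nats
Perplexity = e^1.8867 = 6.5975

Interpretation: The model's uncertainty is equivalent to choosing uniformly among 6.6 options.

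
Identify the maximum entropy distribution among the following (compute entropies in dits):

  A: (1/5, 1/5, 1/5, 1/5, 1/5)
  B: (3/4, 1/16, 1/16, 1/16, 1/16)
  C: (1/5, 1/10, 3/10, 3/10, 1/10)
A

For a discrete distribution over n outcomes, entropy is maximized by the uniform distribution.

Computing entropies:
H(A) = 0.6990 dits
H(B) = 0.3947 dits
H(C) = 0.6535 dits

The uniform distribution (where all probabilities equal 1/5) achieves the maximum entropy of log_10(5) = 0.6990 dits.

Distribution A has the highest entropy.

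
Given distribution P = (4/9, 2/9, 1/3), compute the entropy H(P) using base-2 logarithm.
1.5305 bits

Shannon entropy is H(X) = -Σ p(x) log p(x).

For P = (4/9, 2/9, 1/3):
H = -4/9 × log_2(4/9) -2/9 × log_2(2/9) -1/3 × log_2(1/3)
H = 1.5305 bits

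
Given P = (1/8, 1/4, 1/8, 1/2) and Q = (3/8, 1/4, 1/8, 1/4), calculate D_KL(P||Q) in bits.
0.3019 bits

KL divergence: D_KL(P||Q) = Σ p(x) log(p(x)/q(x))

Computing term by term:
  x=0: 1/8 × log_2[(1/8)/(3/8)] = 1/8 × -1.5850 = -0.1981
  x=1: 1/4 × log_2[(1/4)/(1/4)] = 1/4 × 0.0000 = 0.0000
  x=2: 1/8 × log_2[(1/8)/(1/8)] = 1/8 × 0.0000 = 0.0000
  x=3: 1/2 × log_2[(1/2)/(1/4)] = 1/2 × 1.0000 = 0.5000

D_KL(P||Q) = 0.3019 bits

Note: KL divergence is always non-negative and equals 0 iff P = Q.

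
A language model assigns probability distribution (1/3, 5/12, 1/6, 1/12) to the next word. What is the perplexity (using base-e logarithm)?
3.4442

Perplexity is e^H (or exp(H) for natural log).

First, H = -Σ p log p = 1.2367 nats
Perplexity = e^1.2367 = 3.4442

Interpretation: The model's uncertainty is equivalent to choosing uniformly among 3.4 options.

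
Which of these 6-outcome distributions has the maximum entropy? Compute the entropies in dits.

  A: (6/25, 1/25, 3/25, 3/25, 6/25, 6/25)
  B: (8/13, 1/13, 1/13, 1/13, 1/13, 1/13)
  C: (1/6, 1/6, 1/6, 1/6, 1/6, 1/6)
C

For a discrete distribution over n outcomes, entropy is maximized by the uniform distribution.

Computing entropies:
H(A) = 0.7232 dits
H(B) = 0.5582 dits
H(C) = 0.7782 dits

The uniform distribution (where all probabilities equal 1/6) achieves the maximum entropy of log_10(6) = 0.7782 dits.

Distribution C has the highest entropy.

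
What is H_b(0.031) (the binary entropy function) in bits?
0.1994 bits

The binary entropy function is:
H(p) = -p log(p) - (1-p) log(1-p)

H(0.031) = -0.031 × log_2(0.031) - 0.969 × log_2(0.969)
H(0.031) = 0.1994 bits

Note: Binary entropy is maximized at p=0.5 (H=1 bit) and minimized at p=0 or p=1 (H=0).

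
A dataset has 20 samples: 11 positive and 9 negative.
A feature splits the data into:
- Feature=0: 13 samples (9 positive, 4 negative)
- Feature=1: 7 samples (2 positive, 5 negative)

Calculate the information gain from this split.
0.1119 bits

Information Gain = H(Y) - H(Y|Feature)

Before split:
P(positive) = 11/20 = 0.5500
H(Y) = 0.9928 bits

After split:
Feature=0: H = 0.8905 bits (weight = 13/20)
Feature=1: H = 0.8631 bits (weight = 7/20)
H(Y|Feature) = (13/20)×0.8905 + (7/20)×0.8631 = 0.8809 bits

Information Gain = 0.9928 - 0.8809 = 0.1119 bits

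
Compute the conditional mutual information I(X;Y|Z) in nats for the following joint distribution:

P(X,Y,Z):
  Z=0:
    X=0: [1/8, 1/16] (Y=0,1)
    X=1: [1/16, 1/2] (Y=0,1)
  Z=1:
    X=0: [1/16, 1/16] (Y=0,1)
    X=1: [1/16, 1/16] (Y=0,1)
0.1062 nats

Conditional mutual information: I(X;Y|Z) = H(X|Z) + H(Y|Z) - H(X,Y|Z)

H(Z) = 0.5623
H(X,Z) = 1.1574 → H(X|Z) = 0.5950
H(Y,Z) = 1.1574 → H(Y|Z) = 0.5950
H(X,Y,Z) = 1.6462 → H(X,Y|Z) = 1.0839

I(X;Y|Z) = 0.5950 + 0.5950 - 1.0839 = 0.1062 nats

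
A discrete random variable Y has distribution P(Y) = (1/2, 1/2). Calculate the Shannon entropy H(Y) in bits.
1.0000 bits

Shannon entropy is H(X) = -Σ p(x) log p(x).

For P = (1/2, 1/2):
H = -1/2 × log_2(1/2) -1/2 × log_2(1/2)
H = 1.0000 bits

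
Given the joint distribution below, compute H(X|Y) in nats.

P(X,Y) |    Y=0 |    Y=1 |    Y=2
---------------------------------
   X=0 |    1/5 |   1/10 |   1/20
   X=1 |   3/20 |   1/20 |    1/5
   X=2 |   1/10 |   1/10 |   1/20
1.0014 nats

Using the chain rule: H(X|Y) = H(X,Y) - H(Y)

First, compute H(X,Y) = 2.0685 nats

Marginal P(Y) = (9/20, 1/4, 3/10)
H(Y) = 1.0671 nats

H(X|Y) = H(X,Y) - H(Y) = 2.0685 - 1.0671 = 1.0014 nats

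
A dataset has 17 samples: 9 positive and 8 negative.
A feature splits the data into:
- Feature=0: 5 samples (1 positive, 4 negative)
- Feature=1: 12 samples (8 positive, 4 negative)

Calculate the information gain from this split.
0.1370 bits

Information Gain = H(Y) - H(Y|Feature)

Before split:
P(positive) = 9/17 = 0.5294
H(Y) = 0.9975 bits

After split:
Feature=0: H = 0.7219 bits (weight = 5/17)
Feature=1: H = 0.9183 bits (weight = 12/17)
H(Y|Feature) = (5/17)×0.7219 + (12/17)×0.9183 = 0.8605 bits

Information Gain = 0.9975 - 0.8605 = 0.1370 bits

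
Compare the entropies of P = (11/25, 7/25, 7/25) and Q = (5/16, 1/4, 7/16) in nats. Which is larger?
P

Computing entropies in nats:
H(P) = 1.0741
H(Q) = 1.0717

Distribution P has higher entropy.

Intuition: The distribution closer to uniform (more spread out) has higher entropy.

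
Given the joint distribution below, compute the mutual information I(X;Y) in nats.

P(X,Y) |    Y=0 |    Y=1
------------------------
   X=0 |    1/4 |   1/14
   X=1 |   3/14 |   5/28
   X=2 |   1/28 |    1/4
0.1446 nats

Mutual information: I(X;Y) = H(X) + H(Y) - H(X,Y)

Marginals:
P(X) = (9/28, 11/28, 2/7), H(X) = 1.0898 nats
P(Y) = (1/2, 1/2), H(Y) = 0.6931 nats

Joint entropy: H(X,Y) = 1.6384 nats

I(X;Y) = 1.0898 + 0.6931 - 1.6384 = 0.1446 nats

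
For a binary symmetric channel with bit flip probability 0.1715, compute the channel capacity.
0.3389 bits

For a binary symmetric channel (BSC) with error probability p:
Capacity C = 1 - H(p) bits per symbol

where H(p) = -p log₂(p) - (1-p) log₂(1-p) is the binary entropy function.

H(0.1715) = 0.6611 bits
C = 1 - 0.6611 = 0.3389 bits per symbol

This means we can reliably transmit up to 0.3389 bits of information per channel use.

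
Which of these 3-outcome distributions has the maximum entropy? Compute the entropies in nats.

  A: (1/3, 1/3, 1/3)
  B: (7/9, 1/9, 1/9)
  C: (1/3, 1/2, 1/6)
A

For a discrete distribution over n outcomes, entropy is maximized by the uniform distribution.

Computing entropies:
H(A) = 1.0986 nats
H(B) = 0.6837 nats
H(C) = 1.0114 nats

The uniform distribution (where all probabilities equal 1/3) achieves the maximum entropy of log_e(3) = 1.0986 nats.

Distribution A has the highest entropy.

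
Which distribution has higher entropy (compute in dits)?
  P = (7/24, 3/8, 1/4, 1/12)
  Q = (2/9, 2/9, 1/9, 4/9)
P

Computing entropies in dits:
H(P) = 0.5563
H(Q) = 0.5529

Distribution P has higher entropy.

Intuition: The distribution closer to uniform (more spread out) has higher entropy.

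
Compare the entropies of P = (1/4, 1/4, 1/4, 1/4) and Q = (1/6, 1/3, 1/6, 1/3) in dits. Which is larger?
P

Computing entropies in dits:
H(P) = 0.6021
H(Q) = 0.5775

Distribution P has higher entropy.

Intuition: The distribution closer to uniform (more spread out) has higher entropy.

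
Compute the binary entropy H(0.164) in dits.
0.1938 dits

The binary entropy function is:
H(p) = -p log(p) - (1-p) log(1-p)

H(0.164) = -0.164 × log_10(0.164) - 0.836 × log_10(0.836)
H(0.164) = 0.1938 dits

Note: Binary entropy is maximized at p=0.5 (H=1 bit) and minimized at p=0 or p=1 (H=0).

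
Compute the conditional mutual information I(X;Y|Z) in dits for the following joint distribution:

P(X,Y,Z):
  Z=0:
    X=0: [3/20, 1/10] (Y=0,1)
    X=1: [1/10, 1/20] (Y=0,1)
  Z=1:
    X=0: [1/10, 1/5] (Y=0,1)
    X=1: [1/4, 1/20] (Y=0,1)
0.0357 dits

Conditional mutual information: I(X;Y|Z) = H(X|Z) + H(Y|Z) - H(X,Y|Z)

H(Z) = 0.2923
H(X,Z) = 0.5878 → H(X|Z) = 0.2955
H(Y,Z) = 0.5842 → H(Y|Z) = 0.2919
H(X,Y,Z) = 0.8440 → H(X,Y|Z) = 0.5517

I(X;Y|Z) = 0.2955 + 0.2919 - 0.5517 = 0.0357 dits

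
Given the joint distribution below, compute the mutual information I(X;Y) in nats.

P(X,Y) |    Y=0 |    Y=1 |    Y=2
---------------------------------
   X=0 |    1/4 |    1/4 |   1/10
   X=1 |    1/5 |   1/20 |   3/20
0.0605 nats

Mutual information: I(X;Y) = H(X) + H(Y) - H(X,Y)

Marginals:
P(X) = (3/5, 2/5), H(X) = 0.6730 nats
P(Y) = (9/20, 3/10, 1/4), H(Y) = 1.0671 nats

Joint entropy: H(X,Y) = 1.6796 nats

I(X;Y) = 0.6730 + 1.0671 - 1.6796 = 0.0605 nats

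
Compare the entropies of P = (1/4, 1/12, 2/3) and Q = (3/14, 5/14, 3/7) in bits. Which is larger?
Q

Computing entropies in bits:
H(P) = 1.1887
H(Q) = 1.5306

Distribution Q has higher entropy.

Intuition: The distribution closer to uniform (more spread out) has higher entropy.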